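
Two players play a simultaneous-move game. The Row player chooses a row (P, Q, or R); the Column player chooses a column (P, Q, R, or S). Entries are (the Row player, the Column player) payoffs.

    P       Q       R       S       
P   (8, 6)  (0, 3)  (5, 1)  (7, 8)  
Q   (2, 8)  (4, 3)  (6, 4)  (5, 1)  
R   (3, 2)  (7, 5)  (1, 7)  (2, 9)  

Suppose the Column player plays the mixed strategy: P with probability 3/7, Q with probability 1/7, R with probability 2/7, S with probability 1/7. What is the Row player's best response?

Compute the Row player's expected payoff from each pure strategy against the given mix.
P: (3/7)·8 + (1/7)·0 + (2/7)·5 + (1/7)·7 = 41/7
Q: (3/7)·2 + (1/7)·4 + (2/7)·6 + (1/7)·5 = 27/7
R: (3/7)·3 + (1/7)·7 + (2/7)·1 + (1/7)·2 = 20/7
Highest expected payoff is 41/7, from P.

P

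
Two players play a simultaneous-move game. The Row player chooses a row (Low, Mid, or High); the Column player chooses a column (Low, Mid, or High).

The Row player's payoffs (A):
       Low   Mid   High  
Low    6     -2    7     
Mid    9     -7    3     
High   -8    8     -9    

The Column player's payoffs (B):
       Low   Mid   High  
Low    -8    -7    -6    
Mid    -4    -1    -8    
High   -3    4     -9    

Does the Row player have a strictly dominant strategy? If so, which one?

No strictly dominant strategy

Check whether one of the Row player's strategies beats all alternatives regardless of what the opponent does.
Low is not dominant: against Low, Mid gives 9 > 6.
Mid is not dominant: against Mid, Low gives -2 > -7.
High is not dominant: against Low, Low gives 6 > -8.
No single strategy is best against every opponent action.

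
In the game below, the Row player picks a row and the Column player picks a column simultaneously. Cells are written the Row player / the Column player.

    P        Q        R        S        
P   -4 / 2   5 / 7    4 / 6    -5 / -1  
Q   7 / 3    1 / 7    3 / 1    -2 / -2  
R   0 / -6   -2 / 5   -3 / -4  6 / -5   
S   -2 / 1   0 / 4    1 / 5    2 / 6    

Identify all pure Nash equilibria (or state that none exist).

Find each player's best response to every opponent strategy; NE are the intersections.
The Row player's best responses — vs P: Q (payoff 7); vs Q: P (payoff 5); vs R: P (payoff 4); vs S: R (payoff 6).
The Column player's best responses — vs P: Q (payoff 7); vs Q: Q (payoff 7); vs R: Q (payoff 5); vs S: S (payoff 6).
The only mutual best response is (P, Q); neither player gains by switching there.

(P, Q)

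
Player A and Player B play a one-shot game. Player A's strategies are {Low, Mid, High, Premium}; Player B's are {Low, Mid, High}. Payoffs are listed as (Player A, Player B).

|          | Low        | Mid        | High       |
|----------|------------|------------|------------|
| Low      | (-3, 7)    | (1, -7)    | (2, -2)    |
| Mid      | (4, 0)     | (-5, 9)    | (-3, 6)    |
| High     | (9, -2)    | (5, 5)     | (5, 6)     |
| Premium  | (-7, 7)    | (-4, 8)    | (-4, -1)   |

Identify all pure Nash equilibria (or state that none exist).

Find each player's best response to every opponent strategy; NE are the intersections.
Player A's best responses — vs Low: High (payoff 9); vs Mid: High (payoff 5); vs High: High (payoff 5).
Player B's best responses — vs Low: Low (payoff 7); vs Mid: Mid (payoff 9); vs High: High (payoff 6); vs Premium: Mid (payoff 8).
The only mutual best response is (High, High); neither player gains by switching there.

(High, High)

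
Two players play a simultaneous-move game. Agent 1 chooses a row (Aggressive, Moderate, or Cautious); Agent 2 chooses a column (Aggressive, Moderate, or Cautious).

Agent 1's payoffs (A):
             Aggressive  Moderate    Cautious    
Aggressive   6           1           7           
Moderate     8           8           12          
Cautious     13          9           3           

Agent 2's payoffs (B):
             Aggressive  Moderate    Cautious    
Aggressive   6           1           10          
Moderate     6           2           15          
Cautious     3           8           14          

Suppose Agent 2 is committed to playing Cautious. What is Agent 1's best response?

Moderate

With Agent 2 fixed at Cautious, Agent 1's payoffs are: Aggressive → 7, Moderate → 12, Cautious → 3.
The maximum is 12, achieved by Moderate.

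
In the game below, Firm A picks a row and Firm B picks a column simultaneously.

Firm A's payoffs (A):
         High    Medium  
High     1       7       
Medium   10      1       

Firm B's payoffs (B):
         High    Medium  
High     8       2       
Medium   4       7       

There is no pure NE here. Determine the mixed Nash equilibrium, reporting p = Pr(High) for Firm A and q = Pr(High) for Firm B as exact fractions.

p = 1/3, q = 2/5

Each player's mixing probability is pinned down by making the *other* player indifferent.
Firm B indifferent between High and Medium: p·8 + (1−p)·4 = p·2 + (1−p)·7 ⟹ 4 + 4p = 7 + (-5)p ⟹ p = 1/3.
Firm A indifferent between High and Medium: q·1 + (1−q)·7 = q·10 + (1−q)·1 ⟹ 7 + (-6)q = 1 + 9q ⟹ q = 2/5.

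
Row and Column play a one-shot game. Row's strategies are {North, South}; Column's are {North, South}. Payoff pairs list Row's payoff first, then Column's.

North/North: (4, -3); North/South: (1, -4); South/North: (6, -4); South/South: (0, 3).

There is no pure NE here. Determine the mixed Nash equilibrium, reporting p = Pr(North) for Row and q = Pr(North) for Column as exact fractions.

Each player's mixing probability is pinned down by making the *other* player indifferent.
Column indifferent between North and South: p·(-3) + (1−p)·(-4) = p·(-4) + (1−p)·3 ⟹ (-4) + 1p = 3 + (-7)p ⟹ p = 7/8.
Row indifferent between North and South: q·4 + (1−q)·1 = q·6 + (1−q)·0 ⟹ 1 + 3q = 0 + 6q ⟹ q = 1/3.

p = 7/8, q = 1/3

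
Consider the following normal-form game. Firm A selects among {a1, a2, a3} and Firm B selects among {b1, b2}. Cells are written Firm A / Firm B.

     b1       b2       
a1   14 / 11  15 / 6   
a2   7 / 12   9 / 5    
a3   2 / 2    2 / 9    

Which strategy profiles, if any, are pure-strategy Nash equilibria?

Check mutual best responses: a cell is a NE iff neither player can gain by unilaterally deviating.
Firm A's best responses — vs b1: a1 (payoff 14); vs b2: a1 (payoff 15).
Firm B's best responses — vs a1: b1 (payoff 11); vs a2: b1 (payoff 12); vs a3: b2 (payoff 9).
The only mutual best response is (a1, b1); neither player gains by switching there.

(a1, b1)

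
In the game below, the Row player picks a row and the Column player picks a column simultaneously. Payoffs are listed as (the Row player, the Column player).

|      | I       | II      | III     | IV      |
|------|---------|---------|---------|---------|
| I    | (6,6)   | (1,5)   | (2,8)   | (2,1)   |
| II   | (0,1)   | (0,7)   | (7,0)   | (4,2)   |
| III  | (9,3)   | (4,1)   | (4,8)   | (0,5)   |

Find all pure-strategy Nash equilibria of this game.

None

Check mutual best responses: a cell is a NE iff neither player can gain by unilaterally deviating.
The Row player's best responses — vs I: III (payoff 9); vs II: III (payoff 4); vs III: II (payoff 7); vs IV: II (payoff 4).
The Column player's best responses — vs I: III (payoff 8); vs II: II (payoff 7); vs III: III (payoff 8).
No cell has both players best-responding. For instance, the Row player's best reply to III is II, but against II the Column player prefers II over III.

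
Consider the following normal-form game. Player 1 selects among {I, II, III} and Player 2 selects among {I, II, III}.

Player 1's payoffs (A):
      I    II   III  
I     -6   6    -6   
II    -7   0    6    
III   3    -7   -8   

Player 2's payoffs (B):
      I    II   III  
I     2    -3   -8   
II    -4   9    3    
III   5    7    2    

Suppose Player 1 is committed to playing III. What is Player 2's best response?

With Player 1 fixed at III, Player 2's payoffs are: I → 5, II → 7, III → 2.
The maximum is 7, achieved by II.

II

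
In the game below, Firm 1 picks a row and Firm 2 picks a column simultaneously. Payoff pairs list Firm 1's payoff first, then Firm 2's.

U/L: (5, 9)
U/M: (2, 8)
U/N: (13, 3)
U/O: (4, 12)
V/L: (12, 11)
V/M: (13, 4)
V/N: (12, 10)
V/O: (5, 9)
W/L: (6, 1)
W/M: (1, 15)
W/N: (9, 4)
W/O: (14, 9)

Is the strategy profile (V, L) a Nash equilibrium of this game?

Holding Firm 2 at L: Firm 1 gets 12 from V, versus 5 from U, 6 from W. No profitable deviation for Firm 1.
Holding Firm 1 at V: Firm 2 gets 11 from L, versus 4 from M, 10 from N, 9 from O. No profitable deviation for Firm 2 either.

Yes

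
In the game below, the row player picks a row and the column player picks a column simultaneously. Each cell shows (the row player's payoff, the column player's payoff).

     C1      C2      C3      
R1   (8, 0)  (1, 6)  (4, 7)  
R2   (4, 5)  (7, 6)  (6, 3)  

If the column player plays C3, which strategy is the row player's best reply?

R2

With the column player fixed at C3, the row player's payoffs are: R1 → 4, R2 → 6.
The maximum is 6, achieved by R2.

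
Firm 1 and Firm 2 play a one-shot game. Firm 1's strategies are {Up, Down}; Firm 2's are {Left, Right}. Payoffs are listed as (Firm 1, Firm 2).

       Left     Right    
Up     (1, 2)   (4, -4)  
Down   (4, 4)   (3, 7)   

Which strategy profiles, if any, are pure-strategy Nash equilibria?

None

Check mutual best responses: a cell is a NE iff neither player can gain by unilaterally deviating.
Firm 1's best responses — vs Left: Down (payoff 4); vs Right: Up (payoff 4).
Firm 2's best responses — vs Up: Left (payoff 2); vs Down: Right (payoff 7).
No cell has both players best-responding. For instance, Firm 1's best reply to Right is Up, but against Up Firm 2 prefers Left over Right.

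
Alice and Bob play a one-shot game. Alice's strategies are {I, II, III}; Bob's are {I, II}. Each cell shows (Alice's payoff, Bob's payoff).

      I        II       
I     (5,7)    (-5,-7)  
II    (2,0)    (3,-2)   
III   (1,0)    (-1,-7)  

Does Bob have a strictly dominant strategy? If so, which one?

I

Check whether one of Bob's strategies beats all alternatives regardless of what the opponent does.
I strictly dominates: vs I: 7 > -7; vs II: 0 > -2; vs III: 0 > -7.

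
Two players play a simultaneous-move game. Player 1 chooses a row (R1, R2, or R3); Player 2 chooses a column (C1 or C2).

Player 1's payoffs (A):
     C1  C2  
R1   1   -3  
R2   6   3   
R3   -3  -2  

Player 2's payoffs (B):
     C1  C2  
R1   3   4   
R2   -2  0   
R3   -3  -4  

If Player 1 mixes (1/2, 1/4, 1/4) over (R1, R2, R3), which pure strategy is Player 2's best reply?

C2

Player 2's best reply maximizes expected payoff against the mix.
C1: (1/2)·3 + (1/4)·(-2) + (1/4)·(-3) = 1/4
C2: (1/2)·4 + (1/4)·0 + (1/4)·(-4) = 1
Highest expected payoff is 1, from C2.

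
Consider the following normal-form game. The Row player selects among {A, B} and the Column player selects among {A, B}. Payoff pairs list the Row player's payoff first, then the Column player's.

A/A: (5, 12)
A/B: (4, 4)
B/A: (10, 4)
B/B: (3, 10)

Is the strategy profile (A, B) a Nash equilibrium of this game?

Holding the Column player at B: the Row player gets 4 from A, versus 3 from B. No profitable deviation for the Row player.
Holding the Row player at A: the Column player gets 4 from B but could get 12 by switching to A. The Column player has a profitable deviation.

No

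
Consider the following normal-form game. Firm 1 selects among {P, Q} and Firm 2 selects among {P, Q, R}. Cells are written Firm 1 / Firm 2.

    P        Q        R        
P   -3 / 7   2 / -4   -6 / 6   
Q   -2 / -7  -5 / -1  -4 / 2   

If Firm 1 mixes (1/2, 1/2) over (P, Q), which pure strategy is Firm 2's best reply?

R

Compute Firm 2's expected payoff from each pure strategy against the given mix.
P: (1/2)·7 + (1/2)·(-7) = 0
Q: (1/2)·(-4) + (1/2)·(-1) = -5/2
R: (1/2)·6 + (1/2)·2 = 4
Highest expected payoff is 4, from R.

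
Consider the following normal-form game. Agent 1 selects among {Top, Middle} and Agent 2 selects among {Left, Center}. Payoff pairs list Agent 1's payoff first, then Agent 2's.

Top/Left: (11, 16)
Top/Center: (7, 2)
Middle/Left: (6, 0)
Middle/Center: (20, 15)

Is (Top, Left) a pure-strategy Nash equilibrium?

Yes

Holding Agent 2 at Left: Agent 1 gets 11 from Top, versus 6 from Middle. No profitable deviation for Agent 1.
Holding Agent 1 at Top: Agent 2 gets 16 from Left, versus 2 from Center. No profitable deviation for Agent 2 either.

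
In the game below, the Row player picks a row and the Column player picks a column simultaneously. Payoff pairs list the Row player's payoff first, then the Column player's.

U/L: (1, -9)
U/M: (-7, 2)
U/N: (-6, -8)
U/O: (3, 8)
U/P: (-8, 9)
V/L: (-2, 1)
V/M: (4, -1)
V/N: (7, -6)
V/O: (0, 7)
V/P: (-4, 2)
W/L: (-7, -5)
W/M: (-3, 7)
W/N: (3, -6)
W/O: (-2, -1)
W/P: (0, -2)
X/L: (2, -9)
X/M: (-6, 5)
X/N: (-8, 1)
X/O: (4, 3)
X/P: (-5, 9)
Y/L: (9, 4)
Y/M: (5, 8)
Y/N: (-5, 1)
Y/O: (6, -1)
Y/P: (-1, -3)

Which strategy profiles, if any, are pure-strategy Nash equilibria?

Find each player's best response to every opponent strategy; NE are the intersections.
The Row player's best responses — vs L: Y (payoff 9); vs M: Y (payoff 5); vs N: V (payoff 7); vs O: Y (payoff 6); vs P: W (payoff 0).
The Column player's best responses — vs U: P (payoff 9); vs V: O (payoff 7); vs W: M (payoff 7); vs X: P (payoff 9); vs Y: M (payoff 8).
The only mutual best response is (Y, M); neither player gains by switching there.

(Y, M)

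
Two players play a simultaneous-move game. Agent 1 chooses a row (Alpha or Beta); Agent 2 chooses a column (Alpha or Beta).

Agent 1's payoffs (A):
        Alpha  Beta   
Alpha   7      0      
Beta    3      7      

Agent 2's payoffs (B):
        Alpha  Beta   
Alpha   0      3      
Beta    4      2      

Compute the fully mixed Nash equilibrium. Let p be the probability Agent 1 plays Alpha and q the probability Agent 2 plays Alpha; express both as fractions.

p = 2/5, q = 7/11

In a mixed NE each player is indifferent between their pure strategies, so the opponent's mix sets the indifference.
Agent 2 indifferent between Alpha and Beta: p·0 + (1−p)·4 = p·3 + (1−p)·2 ⟹ 4 + (-4)p = 2 + 1p ⟹ p = 2/5.
Agent 1 indifferent between Alpha and Beta: q·7 + (1−q)·0 = q·3 + (1−q)·7 ⟹ 0 + 7q = 7 + (-4)q ⟹ q = 7/11.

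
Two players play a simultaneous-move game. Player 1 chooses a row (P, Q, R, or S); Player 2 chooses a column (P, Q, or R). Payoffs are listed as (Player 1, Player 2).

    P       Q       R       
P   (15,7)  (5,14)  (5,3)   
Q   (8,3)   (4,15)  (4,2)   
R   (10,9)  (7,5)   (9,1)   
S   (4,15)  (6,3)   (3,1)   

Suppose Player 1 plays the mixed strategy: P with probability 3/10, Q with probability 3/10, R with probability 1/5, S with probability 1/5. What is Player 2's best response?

Q

Compute Player 2's expected payoff from each pure strategy against the given mix.
P: (3/10)·7 + (3/10)·3 + (1/5)·9 + (1/5)·15 = 39/5
Q: (3/10)·14 + (3/10)·15 + (1/5)·5 + (1/5)·3 = 103/10
R: (3/10)·3 + (3/10)·2 + (1/5)·1 + (1/5)·1 = 19/10
Highest expected payoff is 103/10, from Q.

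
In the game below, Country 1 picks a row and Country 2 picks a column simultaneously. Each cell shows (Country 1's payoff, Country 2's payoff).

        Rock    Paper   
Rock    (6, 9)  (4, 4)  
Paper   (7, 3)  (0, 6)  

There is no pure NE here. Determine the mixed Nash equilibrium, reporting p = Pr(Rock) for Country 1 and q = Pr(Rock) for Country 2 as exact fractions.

Each player's mixing probability is pinned down by making the *other* player indifferent.
Country 2 indifferent between Rock and Paper: p·9 + (1−p)·3 = p·4 + (1−p)·6 ⟹ 3 + 6p = 6 + (-2)p ⟹ p = 3/8.
Country 1 indifferent between Rock and Paper: q·6 + (1−q)·4 = q·7 + (1−q)·0 ⟹ 4 + 2q = 0 + 7q ⟹ q = 4/5.

p = 3/8, q = 4/5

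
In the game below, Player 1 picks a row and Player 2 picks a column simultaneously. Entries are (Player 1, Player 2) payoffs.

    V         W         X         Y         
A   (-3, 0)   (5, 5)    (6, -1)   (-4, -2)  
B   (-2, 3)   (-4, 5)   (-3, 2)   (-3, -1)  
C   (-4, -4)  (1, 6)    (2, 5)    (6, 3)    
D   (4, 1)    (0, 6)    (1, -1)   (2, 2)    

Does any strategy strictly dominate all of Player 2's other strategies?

A strategy is strictly dominant if it gives Player 2 a strictly higher payoff than every other strategy, against every choice by the opponent.
W strictly dominates: vs A: 5 > each of {0, -1, -2}; vs B: 5 > each of {3, 2, -1}; vs C: 6 > each of {-4, 5, 3}; vs D: 6 > each of {1, -1, 2}.

W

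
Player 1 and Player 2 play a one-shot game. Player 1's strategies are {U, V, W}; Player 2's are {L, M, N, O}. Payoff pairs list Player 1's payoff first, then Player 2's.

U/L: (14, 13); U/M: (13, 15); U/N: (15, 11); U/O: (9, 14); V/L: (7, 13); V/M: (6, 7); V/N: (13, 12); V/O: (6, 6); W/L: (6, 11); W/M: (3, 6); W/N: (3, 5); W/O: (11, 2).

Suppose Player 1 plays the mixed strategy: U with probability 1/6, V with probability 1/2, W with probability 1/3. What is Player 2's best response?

Compute Player 2's expected payoff from each pure strategy against the given mix.
L: (1/6)·13 + (1/2)·13 + (1/3)·11 = 37/3
M: (1/6)·15 + (1/2)·7 + (1/3)·6 = 8
N: (1/6)·11 + (1/2)·12 + (1/3)·5 = 19/2
O: (1/6)·14 + (1/2)·6 + (1/3)·2 = 6
Highest expected payoff is 37/3, from L.

L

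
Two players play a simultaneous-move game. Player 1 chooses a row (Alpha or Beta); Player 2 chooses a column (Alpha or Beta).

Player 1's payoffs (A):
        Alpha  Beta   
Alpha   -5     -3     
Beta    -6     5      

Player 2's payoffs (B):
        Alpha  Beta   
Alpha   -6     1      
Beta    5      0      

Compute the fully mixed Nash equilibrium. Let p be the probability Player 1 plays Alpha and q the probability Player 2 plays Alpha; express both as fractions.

p = 5/12, q = 8/9

Each player's mixing probability is pinned down by making the *other* player indifferent.
Player 2 indifferent between Alpha and Beta: p·(-6) + (1−p)·5 = p·1 + (1−p)·0 ⟹ 5 + (-11)p = 0 + 1p ⟹ p = 5/12.
Player 1 indifferent between Alpha and Beta: q·(-5) + (1−q)·(-3) = q·(-6) + (1−q)·5 ⟹ (-3) + (-2)q = 5 + (-11)q ⟹ q = 8/9.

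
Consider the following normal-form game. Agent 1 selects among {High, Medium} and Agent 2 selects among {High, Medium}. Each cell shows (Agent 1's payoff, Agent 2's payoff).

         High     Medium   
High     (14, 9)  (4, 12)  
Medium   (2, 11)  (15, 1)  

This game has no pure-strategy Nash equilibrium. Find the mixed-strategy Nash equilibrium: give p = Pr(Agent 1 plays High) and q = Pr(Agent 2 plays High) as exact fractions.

p = 10/13, q = 11/23

Each player's mixing probability is pinned down by making the *other* player indifferent.
Agent 2 indifferent between High and Medium: p·9 + (1−p)·11 = p·12 + (1−p)·1 ⟹ 11 + (-2)p = 1 + 11p ⟹ p = 10/13.
Agent 1 indifferent between High and Medium: q·14 + (1−q)·4 = q·2 + (1−q)·15 ⟹ 4 + 10q = 15 + (-13)q ⟹ q = 11/23.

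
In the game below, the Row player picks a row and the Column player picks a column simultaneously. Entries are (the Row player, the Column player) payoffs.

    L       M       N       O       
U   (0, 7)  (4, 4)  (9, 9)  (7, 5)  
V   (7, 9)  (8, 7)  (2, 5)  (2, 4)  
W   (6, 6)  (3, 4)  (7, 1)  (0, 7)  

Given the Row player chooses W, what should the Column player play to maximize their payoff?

With the Row player fixed at W, the Column player's payoffs are: L → 6, M → 4, N → 1, O → 7.
The maximum is 7, achieved by O.

O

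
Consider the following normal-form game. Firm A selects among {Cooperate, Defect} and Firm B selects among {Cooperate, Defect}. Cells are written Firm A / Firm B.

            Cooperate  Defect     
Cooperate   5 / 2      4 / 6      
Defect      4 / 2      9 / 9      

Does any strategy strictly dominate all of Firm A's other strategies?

Check whether one of Firm A's strategies beats all alternatives regardless of what the opponent does.
Cooperate is not dominant: against Defect, Defect gives 9 > 4.
Defect is not dominant: against Cooperate, Cooperate gives 5 > 4.
No single strategy is best against every opponent action.

No strictly dominant strategy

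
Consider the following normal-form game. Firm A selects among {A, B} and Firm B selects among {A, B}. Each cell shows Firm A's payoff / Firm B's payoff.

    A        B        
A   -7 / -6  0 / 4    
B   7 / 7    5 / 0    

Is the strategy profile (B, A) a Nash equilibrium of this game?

Yes

Holding Firm B at A: Firm A gets 7 from B, versus -7 from A. No profitable deviation for Firm A.
Holding Firm A at B: Firm B gets 7 from A, versus 0 from B. No profitable deviation for Firm B either.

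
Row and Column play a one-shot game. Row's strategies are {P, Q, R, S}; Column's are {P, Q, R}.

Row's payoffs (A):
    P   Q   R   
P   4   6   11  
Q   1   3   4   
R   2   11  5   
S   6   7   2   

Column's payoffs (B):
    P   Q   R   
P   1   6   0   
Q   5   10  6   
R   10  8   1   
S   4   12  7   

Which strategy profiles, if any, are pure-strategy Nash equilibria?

None

Check mutual best responses: a cell is a NE iff neither player can gain by unilaterally deviating.
Row's best responses — vs P: S (payoff 6); vs Q: R (payoff 11); vs R: P (payoff 11).
Column's best responses — vs P: Q (payoff 6); vs Q: Q (payoff 10); vs R: P (payoff 10); vs S: Q (payoff 12).
No cell has both players best-responding. For instance, Row's best reply to P is S, but against S Column prefers Q over P.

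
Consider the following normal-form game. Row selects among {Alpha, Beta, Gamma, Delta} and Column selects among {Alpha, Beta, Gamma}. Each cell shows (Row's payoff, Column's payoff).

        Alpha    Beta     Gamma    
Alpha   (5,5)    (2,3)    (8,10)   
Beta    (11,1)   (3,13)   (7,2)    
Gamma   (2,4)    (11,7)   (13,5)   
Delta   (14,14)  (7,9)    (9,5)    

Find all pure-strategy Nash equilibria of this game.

(Gamma, Beta) and (Delta, Alpha)

A profile is a Nash equilibrium when each player is best-responding to the other.
Row's best responses — vs Alpha: Delta (payoff 14); vs Beta: Gamma (payoff 11); vs Gamma: Gamma (payoff 13).
Column's best responses — vs Alpha: Gamma (payoff 10); vs Beta: Beta (payoff 13); vs Gamma: Beta (payoff 7); vs Delta: Alpha (payoff 14).
Mutual best responses occur at (Gamma, Beta) and (Delta, Alpha); at each, neither player gains by switching.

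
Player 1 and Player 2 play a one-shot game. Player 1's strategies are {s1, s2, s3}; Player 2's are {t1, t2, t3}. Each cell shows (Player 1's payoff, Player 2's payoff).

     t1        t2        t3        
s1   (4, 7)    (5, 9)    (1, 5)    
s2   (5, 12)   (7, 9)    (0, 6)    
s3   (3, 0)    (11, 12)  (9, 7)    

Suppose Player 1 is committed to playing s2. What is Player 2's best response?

t1

With Player 1 fixed at s2, Player 2's payoffs are: t1 → 12, t2 → 9, t3 → 6.
The maximum is 12, achieved by t1.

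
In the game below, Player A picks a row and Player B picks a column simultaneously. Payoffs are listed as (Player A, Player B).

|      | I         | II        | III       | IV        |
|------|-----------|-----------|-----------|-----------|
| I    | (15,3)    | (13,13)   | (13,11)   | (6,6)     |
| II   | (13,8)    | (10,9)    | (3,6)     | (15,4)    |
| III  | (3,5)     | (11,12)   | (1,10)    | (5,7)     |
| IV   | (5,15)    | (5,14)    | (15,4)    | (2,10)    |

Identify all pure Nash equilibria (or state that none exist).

(I, II)

Check mutual best responses: a cell is a NE iff neither player can gain by unilaterally deviating.
Player A's best responses — vs I: I (payoff 15); vs II: I (payoff 13); vs III: IV (payoff 15); vs IV: II (payoff 15).
Player B's best responses — vs I: II (payoff 13); vs II: II (payoff 9); vs III: II (payoff 12); vs IV: I (payoff 15).
The only mutual best response is (I, II); neither player gains by switching there.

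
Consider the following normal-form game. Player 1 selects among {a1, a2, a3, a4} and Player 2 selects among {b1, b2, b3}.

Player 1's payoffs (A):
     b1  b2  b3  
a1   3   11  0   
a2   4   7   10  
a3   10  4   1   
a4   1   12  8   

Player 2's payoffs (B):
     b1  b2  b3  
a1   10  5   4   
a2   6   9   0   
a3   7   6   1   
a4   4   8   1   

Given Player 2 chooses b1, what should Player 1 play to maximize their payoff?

a3

With Player 2 fixed at b1, Player 1's payoffs are: a1 → 3, a2 → 4, a3 → 10, a4 → 1.
The maximum is 10, achieved by a3.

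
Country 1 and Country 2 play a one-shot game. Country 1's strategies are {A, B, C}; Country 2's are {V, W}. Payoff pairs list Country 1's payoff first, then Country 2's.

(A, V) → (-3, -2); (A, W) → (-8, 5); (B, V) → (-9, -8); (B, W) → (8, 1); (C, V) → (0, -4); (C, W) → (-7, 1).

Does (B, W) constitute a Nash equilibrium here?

Yes

Holding Country 2 at W: Country 1 gets 8 from B, versus -8 from A, -7 from C. No profitable deviation for Country 1.
Holding Country 1 at B: Country 2 gets 1 from W, versus -8 from V. No profitable deviation for Country 2 either.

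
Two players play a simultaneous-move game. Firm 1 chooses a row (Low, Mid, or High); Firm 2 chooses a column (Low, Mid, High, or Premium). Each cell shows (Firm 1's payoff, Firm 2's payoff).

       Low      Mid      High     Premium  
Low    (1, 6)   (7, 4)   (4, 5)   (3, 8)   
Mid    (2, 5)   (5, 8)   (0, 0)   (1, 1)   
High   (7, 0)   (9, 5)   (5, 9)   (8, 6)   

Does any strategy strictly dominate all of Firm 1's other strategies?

Check whether one of Firm 1's strategies beats all alternatives regardless of what the opponent does.
High strictly dominates: vs Low: 7 > each of {1, 2}; vs Mid: 9 > each of {7, 5}; vs High: 5 > each of {4, 0}; vs Premium: 8 > each of {3, 1}.

High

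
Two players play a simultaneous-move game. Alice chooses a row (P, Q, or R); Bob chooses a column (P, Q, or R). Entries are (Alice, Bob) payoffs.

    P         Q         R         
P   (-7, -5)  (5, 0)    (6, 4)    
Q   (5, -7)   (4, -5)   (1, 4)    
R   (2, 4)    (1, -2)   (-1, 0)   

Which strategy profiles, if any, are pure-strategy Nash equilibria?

Check mutual best responses: a cell is a NE iff neither player can gain by unilaterally deviating.
Alice's best responses — vs P: Q (payoff 5); vs Q: P (payoff 5); vs R: P (payoff 6).
Bob's best responses — vs P: R (payoff 4); vs Q: R (payoff 4); vs R: P (payoff 4).
The only mutual best response is (P, R); neither player gains by switching there.

(P, R)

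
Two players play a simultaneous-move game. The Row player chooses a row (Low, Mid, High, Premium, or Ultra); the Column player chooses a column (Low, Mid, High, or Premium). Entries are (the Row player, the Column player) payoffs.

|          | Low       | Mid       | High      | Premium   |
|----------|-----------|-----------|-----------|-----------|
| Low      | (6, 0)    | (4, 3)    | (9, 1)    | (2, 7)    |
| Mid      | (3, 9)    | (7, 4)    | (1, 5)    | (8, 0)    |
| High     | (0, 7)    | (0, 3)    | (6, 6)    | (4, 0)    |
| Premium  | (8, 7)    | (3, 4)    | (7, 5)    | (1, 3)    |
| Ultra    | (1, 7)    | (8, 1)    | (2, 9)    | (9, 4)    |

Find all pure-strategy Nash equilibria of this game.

A profile is a Nash equilibrium when each player is best-responding to the other.
The Row player's best responses — vs Low: Premium (payoff 8); vs Mid: Ultra (payoff 8); vs High: Low (payoff 9); vs Premium: Ultra (payoff 9).
The Column player's best responses — vs Low: Premium (payoff 7); vs Mid: Low (payoff 9); vs High: Low (payoff 7); vs Premium: Low (payoff 7); vs Ultra: High (payoff 9).
The only mutual best response is (Premium, Low); neither player gains by switching there.

(Premium, Low)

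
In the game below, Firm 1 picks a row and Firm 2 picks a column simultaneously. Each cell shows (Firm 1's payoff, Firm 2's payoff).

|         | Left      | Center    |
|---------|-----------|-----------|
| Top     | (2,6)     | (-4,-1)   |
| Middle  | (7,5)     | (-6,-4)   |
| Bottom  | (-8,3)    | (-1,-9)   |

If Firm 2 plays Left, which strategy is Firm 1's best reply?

Middle

With Firm 2 fixed at Left, Firm 1's payoffs are: Top → 2, Middle → 7, Bottom → -8.
The maximum is 7, achieved by Middle.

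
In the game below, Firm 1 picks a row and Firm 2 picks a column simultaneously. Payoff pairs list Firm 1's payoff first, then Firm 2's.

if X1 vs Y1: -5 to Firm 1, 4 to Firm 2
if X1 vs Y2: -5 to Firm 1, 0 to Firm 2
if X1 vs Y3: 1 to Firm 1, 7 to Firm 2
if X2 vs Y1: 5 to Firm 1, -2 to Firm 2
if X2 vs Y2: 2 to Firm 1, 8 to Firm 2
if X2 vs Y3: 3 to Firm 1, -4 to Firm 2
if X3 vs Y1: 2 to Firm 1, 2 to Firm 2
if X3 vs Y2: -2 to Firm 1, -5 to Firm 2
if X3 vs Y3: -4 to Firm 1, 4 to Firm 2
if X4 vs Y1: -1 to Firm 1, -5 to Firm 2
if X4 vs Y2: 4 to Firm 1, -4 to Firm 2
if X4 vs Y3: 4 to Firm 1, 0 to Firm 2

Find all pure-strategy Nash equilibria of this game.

(X4, Y3)

Find each player's best response to every opponent strategy; NE are the intersections.
Firm 1's best responses — vs Y1: X2 (payoff 5); vs Y2: X4 (payoff 4); vs Y3: X4 (payoff 4).
Firm 2's best responses — vs X1: Y3 (payoff 7); vs X2: Y2 (payoff 8); vs X3: Y3 (payoff 4); vs X4: Y3 (payoff 0).
The only mutual best response is (X4, Y3); neither player gains by switching there.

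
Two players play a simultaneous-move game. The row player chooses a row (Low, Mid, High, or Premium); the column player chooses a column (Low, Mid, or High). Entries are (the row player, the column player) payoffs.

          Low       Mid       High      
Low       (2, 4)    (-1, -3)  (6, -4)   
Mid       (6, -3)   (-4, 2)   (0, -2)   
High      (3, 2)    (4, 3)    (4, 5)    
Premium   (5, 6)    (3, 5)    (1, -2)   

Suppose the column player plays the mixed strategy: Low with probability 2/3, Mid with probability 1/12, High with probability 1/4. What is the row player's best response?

Premium

The row player's best reply maximizes expected payoff against the mix.
Low: (2/3)·2 + (1/12)·(-1) + (1/4)·6 = 11/4
Mid: (2/3)·6 + (1/12)·(-4) + (1/4)·0 = 11/3
High: (2/3)·3 + (1/12)·4 + (1/4)·4 = 10/3
Premium: (2/3)·5 + (1/12)·3 + (1/4)·1 = 23/6
Highest expected payoff is 23/6, from Premium.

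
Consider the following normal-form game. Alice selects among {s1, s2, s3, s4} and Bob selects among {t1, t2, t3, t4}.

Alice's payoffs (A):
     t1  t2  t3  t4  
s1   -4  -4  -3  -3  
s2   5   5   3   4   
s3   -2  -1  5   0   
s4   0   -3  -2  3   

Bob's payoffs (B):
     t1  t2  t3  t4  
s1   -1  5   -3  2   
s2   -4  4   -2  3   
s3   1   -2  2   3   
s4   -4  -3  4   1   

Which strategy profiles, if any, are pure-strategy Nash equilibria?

A profile is a Nash equilibrium when each player is best-responding to the other.
Alice's best responses — vs t1: s2 (payoff 5); vs t2: s2 (payoff 5); vs t3: s3 (payoff 5); vs t4: s2 (payoff 4).
Bob's best responses — vs s1: t2 (payoff 5); vs s2: t2 (payoff 4); vs s3: t4 (payoff 3); vs s4: t3 (payoff 4).
The only mutual best response is (s2, t2); neither player gains by switching there.

(s2, t2)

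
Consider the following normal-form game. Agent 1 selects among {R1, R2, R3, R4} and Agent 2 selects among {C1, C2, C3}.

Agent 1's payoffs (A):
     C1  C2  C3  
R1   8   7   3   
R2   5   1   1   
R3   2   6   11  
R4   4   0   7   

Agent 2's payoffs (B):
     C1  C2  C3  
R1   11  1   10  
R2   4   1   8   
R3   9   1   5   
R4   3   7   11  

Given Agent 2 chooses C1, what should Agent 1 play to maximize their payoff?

With Agent 2 fixed at C1, Agent 1's payoffs are: R1 → 8, R2 → 5, R3 → 2, R4 → 4.
The maximum is 8, achieved by R1.

R1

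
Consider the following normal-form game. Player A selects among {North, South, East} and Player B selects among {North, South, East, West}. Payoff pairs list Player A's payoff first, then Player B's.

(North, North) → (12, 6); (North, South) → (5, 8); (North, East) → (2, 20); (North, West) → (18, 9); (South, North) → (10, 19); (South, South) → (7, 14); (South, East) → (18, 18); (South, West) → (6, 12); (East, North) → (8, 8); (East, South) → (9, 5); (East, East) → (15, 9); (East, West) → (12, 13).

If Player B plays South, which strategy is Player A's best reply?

With Player B fixed at South, Player A's payoffs are: North → 5, South → 7, East → 9.
The maximum is 9, achieved by East.

East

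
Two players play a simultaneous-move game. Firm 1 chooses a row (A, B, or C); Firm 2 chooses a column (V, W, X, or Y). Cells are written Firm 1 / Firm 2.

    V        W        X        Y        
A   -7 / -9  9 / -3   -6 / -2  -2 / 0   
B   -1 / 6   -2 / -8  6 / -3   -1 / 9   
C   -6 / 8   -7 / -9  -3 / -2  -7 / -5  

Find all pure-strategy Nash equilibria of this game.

Check mutual best responses: a cell is a NE iff neither player can gain by unilaterally deviating.
Firm 1's best responses — vs V: B (payoff -1); vs W: A (payoff 9); vs X: B (payoff 6); vs Y: B (payoff -1).
Firm 2's best responses — vs A: Y (payoff 0); vs B: Y (payoff 9); vs C: V (payoff 8).
The only mutual best response is (B, Y); neither player gains by switching there.

(B, Y)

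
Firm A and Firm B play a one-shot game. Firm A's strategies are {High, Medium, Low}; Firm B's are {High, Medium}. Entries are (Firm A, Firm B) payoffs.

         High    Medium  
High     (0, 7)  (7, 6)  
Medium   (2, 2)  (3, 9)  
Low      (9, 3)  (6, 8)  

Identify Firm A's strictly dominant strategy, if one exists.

Check whether one of Firm A's strategies beats all alternatives regardless of what the opponent does.
High is not dominant: against High, Medium gives 2 > 0.
Medium is not dominant: against High, Low gives 9 > 2.
Low is not dominant: against Medium, High gives 7 > 6.
No single strategy is best against every opponent action.

No strictly dominant strategy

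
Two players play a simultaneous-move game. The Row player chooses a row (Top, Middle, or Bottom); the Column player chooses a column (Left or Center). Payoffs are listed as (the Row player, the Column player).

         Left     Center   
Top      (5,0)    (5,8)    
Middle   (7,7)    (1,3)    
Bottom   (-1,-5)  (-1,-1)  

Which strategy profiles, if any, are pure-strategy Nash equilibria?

(Top, Center) and (Middle, Left)

A profile is a Nash equilibrium when each player is best-responding to the other.
The Row player's best responses — vs Left: Middle (payoff 7); vs Center: Top (payoff 5).
The Column player's best responses — vs Top: Center (payoff 8); vs Middle: Left (payoff 7); vs Bottom: Center (payoff -1).
Mutual best responses occur at (Top, Center) and (Middle, Left); at each, neither player gains by switching.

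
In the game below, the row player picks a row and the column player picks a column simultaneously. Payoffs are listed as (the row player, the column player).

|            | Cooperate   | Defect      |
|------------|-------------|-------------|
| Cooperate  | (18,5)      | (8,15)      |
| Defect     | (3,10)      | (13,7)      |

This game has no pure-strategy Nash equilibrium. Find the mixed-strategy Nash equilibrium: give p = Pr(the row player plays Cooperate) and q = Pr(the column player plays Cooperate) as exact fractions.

Each player's mixing probability is pinned down by making the *other* player indifferent.
The column player indifferent between Cooperate and Defect: p·5 + (1−p)·10 = p·15 + (1−p)·7 ⟹ 10 + (-5)p = 7 + 8p ⟹ p = 3/13.
The row player indifferent between Cooperate and Defect: q·18 + (1−q)·8 = q·3 + (1−q)·13 ⟹ 8 + 10q = 13 + (-10)q ⟹ q = 1/4.

p = 3/13, q = 1/4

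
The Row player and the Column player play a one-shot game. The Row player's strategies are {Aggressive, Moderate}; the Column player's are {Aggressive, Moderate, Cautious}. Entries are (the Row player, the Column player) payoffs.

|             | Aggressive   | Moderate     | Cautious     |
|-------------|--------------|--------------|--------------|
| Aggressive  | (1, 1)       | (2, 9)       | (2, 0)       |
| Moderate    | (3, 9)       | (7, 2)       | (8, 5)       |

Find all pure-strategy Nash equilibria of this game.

A profile is a Nash equilibrium when each player is best-responding to the other.
The Row player's best responses — vs Aggressive: Moderate (payoff 3); vs Moderate: Moderate (payoff 7); vs Cautious: Moderate (payoff 8).
The Column player's best responses — vs Aggressive: Moderate (payoff 9); vs Moderate: Aggressive (payoff 9).
The only mutual best response is (Moderate, Aggressive); neither player gains by switching there.

(Moderate, Aggressive)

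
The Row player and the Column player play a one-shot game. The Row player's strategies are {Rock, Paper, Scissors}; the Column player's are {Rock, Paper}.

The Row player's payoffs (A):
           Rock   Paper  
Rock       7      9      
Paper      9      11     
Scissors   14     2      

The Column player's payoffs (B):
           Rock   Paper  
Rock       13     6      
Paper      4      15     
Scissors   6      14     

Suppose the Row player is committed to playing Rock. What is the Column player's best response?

Rock

With the Row player fixed at Rock, the Column player's payoffs are: Rock → 13, Paper → 6.
The maximum is 13, achieved by Rock.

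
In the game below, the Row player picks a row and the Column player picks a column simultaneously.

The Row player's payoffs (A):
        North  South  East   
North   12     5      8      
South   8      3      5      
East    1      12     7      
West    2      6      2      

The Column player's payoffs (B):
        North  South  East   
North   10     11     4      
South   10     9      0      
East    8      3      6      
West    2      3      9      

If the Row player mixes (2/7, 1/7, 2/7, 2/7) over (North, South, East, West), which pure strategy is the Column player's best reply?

North

Compute the Column player's expected payoff from each pure strategy against the given mix.
North: (2/7)·10 + (1/7)·10 + (2/7)·8 + (2/7)·2 = 50/7
South: (2/7)·11 + (1/7)·9 + (2/7)·3 + (2/7)·3 = 43/7
East: (2/7)·4 + (1/7)·0 + (2/7)·6 + (2/7)·9 = 38/7
Highest expected payoff is 50/7, from North.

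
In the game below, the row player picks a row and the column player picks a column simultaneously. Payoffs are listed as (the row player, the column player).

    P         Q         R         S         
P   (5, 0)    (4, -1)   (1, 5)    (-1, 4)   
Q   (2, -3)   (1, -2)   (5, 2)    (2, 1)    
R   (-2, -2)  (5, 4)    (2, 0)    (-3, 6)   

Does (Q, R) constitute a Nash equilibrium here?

Holding the column player at R: the row player gets 5 from Q, versus 1 from P, 2 from R. No profitable deviation for the row player.
Holding the row player at Q: the column player gets 2 from R, versus -3 from P, -2 from Q, 1 from S. No profitable deviation for the column player either.

Yes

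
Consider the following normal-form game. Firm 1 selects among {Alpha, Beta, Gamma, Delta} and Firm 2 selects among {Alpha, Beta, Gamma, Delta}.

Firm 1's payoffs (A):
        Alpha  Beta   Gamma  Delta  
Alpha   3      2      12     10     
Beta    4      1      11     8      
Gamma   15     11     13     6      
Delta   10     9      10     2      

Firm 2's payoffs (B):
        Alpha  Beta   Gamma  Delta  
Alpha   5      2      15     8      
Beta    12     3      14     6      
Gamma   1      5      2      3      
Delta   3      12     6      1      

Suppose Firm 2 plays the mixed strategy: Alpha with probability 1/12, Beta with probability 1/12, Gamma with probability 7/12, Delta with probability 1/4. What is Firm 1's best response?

Compute Firm 1's expected payoff from each pure strategy against the given mix.
Alpha: (1/12)·3 + (1/12)·2 + (7/12)·12 + (1/4)·10 = 119/12
Beta: (1/12)·4 + (1/12)·1 + (7/12)·11 + (1/4)·8 = 53/6
Gamma: (1/12)·15 + (1/12)·11 + (7/12)·13 + (1/4)·6 = 45/4
Delta: (1/12)·10 + (1/12)·9 + (7/12)·10 + (1/4)·2 = 95/12
Highest expected payoff is 45/4, from Gamma.

Gamma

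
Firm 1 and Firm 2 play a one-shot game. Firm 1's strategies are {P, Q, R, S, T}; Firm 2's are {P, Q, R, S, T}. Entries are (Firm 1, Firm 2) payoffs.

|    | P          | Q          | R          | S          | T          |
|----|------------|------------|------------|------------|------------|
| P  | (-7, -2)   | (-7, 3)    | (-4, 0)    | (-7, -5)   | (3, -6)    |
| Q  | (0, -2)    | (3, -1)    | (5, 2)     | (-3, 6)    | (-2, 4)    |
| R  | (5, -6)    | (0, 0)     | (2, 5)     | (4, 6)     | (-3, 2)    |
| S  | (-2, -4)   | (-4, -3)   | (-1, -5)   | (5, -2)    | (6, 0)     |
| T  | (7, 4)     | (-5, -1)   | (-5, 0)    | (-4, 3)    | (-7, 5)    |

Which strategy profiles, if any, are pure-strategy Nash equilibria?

A profile is a Nash equilibrium when each player is best-responding to the other.
Firm 1's best responses — vs P: T (payoff 7); vs Q: Q (payoff 3); vs R: Q (payoff 5); vs S: S (payoff 5); vs T: S (payoff 6).
Firm 2's best responses — vs P: Q (payoff 3); vs Q: S (payoff 6); vs R: S (payoff 6); vs S: T (payoff 0); vs T: T (payoff 5).
The only mutual best response is (S, T); neither player gains by switching there.

(S, T)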